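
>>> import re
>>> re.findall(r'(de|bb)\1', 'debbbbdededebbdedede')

['bb', 'de', 'de']

A backreference is literal: `\1` must see the identical characters the first group matched.
Scanning left to right: at [2:6] match 'bbbb', group 1 = 'bb'; at [6:10] match 'dede', group 1 = 'de'; at [14:18] match 'dede', group 1 = 'de'.
Because there's exactly one group, `findall` drops the full match and keeps group 1 from each hit.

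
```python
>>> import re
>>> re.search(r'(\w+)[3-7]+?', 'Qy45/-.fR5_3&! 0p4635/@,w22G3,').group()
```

This matches one or more of a word character (captured); then one or more of a character in [3-7] (lazy).
`search` walks the string left to right and returns the first match it finds.
The match spans [0:4] → 'Qy45'.
Captured: group 1 = 'Qy4'.

'Qy45'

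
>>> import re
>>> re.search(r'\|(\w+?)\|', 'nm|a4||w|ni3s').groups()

`re.search` scans for the first position where the pattern succeeds.
The match spans [2:6] → '|a4|'.
Captured: group 1 = 'a4'.

('a4',)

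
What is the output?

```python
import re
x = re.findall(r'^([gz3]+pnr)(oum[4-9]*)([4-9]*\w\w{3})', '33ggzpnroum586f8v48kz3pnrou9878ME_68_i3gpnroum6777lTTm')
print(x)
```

[('33ggzpnr', 'oum586', 'f8v4')]

This matches anchored at the start of the string; then one or more of one of [gz3], then the literal 'pnr' (captured); then the literal 'oum', then zero or more of a character in [4-9] (captured); then zero or more of a character in [4-9], then a word character, then exactly 3 of a word character (captured).
With 3 capturing groups, `findall` returns a 3-tuple per match.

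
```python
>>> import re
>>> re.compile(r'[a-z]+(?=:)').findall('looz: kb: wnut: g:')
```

['looz', 'kb', 'wnut', 'g']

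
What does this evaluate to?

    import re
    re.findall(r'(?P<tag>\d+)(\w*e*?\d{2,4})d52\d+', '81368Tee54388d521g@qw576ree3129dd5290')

The pattern matches one or more of a digit (captured as 'tag'); then zero or more of a word character, then zero or more of the literal 'e' (lazy), then 2 to 4 of a digit (captured); then the literal 'd52', then one or more of a digit.
Walking the string: at [0:17] match '81368Tee54388d521', groups = ('81368', 'Tee54388').
`findall` packs the 2 group values into a tuple for every match.

[('81368', 'Tee54388')]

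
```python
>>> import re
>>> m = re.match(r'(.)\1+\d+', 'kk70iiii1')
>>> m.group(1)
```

'k'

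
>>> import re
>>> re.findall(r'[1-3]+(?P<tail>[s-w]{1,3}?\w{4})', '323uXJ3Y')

Because there's exactly one group, `findall` drops the full match and keeps group 1 from the one hit.

['uXJ3Y']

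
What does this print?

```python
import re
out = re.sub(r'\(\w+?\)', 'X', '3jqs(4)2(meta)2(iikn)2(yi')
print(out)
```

3jqsX2X2X2(yi

Matches: at [4:7] → '(4)'; at [8:14] → '(meta)'; at [15:21] → '(iikn)'.
Every occurrence is swapped for 'X'.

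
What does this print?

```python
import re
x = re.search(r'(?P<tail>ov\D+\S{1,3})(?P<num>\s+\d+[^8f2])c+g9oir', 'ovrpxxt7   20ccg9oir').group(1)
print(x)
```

ovrpxxt7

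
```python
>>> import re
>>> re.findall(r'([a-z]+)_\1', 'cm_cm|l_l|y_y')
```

After group 1 captures some text, `\1` only succeeds where that same text appears again.
One capturing group, so `findall` returns just the captured substring from each match — 3 in all.

['cm', 'l', 'y']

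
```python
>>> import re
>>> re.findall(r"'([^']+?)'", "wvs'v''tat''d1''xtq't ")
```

['v', 'tat', 'd1', 'xtq']

Matches: at [3:6] match "'v'", group 1 = 'v'; at [6:11] match "'tat'", group 1 = 'tat'; at [11:15] match "'d1'", group 1 = 'd1'; at [15:20] match "'xtq'", group 1 = 'xtq'.
Because there's exactly one group, `findall` drops the full match and keeps group 1 from each hit.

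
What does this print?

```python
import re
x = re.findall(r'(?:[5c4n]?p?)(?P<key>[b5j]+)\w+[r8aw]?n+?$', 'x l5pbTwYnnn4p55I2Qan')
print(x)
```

['b']

This matches optionally one of [5c4n], then optionally a literal 'p' (non-capturing group); then one or more of one of [b5j] (captured as 'key'); then one or more of a word character, then optionally one of [r8aw], then one or more of the literal 'n' (lazy); then anchored at the end.
One capturing group, so `findall` returns just the captured substring from the one match — 1 in all.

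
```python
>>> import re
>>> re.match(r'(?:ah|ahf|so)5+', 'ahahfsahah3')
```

With `match`, the pattern is implicitly anchored at the beginning.
Here the pattern fails at index 0, so the call returns None.

None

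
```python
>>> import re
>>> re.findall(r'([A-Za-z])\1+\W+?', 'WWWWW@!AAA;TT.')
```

['W', 'A', 'T']

`\1` has to match the exact text group 1 already captured.
With a single group, `findall` returns only what that group captured — 3 items.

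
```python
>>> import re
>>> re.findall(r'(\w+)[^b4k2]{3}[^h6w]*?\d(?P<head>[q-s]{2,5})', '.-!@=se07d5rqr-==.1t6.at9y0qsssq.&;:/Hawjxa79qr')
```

[('se', 'rqr'), ('1t6', 'qsssq'), ('Hawj', 'qr')]

The pattern matches one or more of a word character (captured); then exactly 3 of any character except [b4k2], then zero or more of any character except [h6w] (lazy), then a digit; then 2 to 5 of a character in [q-s] (captured as 'head').
Walking the string: at [5:14] match 'se07d5rqr', groups = ('se', 'rqr'); at [18:32] match '1t6.at9y0qsssq', groups = ('1t6', 'qsssq'); at [37:47] match 'Hawjxa79qr', groups = ('Hawj', 'qr').
Multiple groups make `findall` return tuples — one 2-tuple for each match.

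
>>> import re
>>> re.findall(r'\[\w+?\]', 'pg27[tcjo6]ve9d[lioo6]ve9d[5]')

['[tcjo6]', '[lioo6]', '[5]']

Matches: at [4:11] → '[tcjo6]'; at [15:22] → '[lioo6]'; at [26:29] → '[5]'.
No capturing groups, so `findall` returns the 3 full match strings.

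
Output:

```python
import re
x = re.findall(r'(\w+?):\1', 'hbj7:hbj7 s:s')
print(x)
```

['hbj7', 's']

`\1` is not a pattern — it's the concrete string captured by group 1, re-applied verbatim.
One capturing group, so `findall` returns just the captured substring from each match — 2 in all.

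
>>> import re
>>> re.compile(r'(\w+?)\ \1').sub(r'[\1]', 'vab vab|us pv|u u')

The backreference `\1` re-matches whatever the first group consumed, character for character.
`\1` in the replacement pulls in group 1's text for each match.

'[vab]|us pv|[u]'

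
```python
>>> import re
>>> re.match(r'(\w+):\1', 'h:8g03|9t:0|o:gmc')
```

None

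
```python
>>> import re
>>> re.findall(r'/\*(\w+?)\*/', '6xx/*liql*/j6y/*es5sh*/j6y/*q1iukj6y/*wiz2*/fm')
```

['liql', 'es5sh', 'wiz2']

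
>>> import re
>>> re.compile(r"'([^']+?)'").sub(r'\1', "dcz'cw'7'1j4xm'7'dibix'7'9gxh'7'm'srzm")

'dczcw71j4xm7dibix79gxh7msrzm'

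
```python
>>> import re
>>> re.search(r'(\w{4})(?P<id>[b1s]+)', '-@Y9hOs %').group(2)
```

's'

The pattern matches exactly 4 of a word character (captured); then one or more of one of [b1s] (captured as 'id').
`search` walks the string left to right and returns the first match it finds.
The match spans [2:7] → 'Y9hOs'.
Captured: group 1 = 'Y9hO', group 2 = 's'.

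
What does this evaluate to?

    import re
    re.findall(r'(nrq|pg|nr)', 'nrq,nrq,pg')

Alternation isn't longest-match — the leftmost alternative that fits at this position is chosen.
Walking the string: at [0:3] match 'nrq', group 1 = 'nrq'; at [4:7] match 'nrq', group 1 = 'nrq'; at [8:10] match 'pg', group 1 = 'pg'.
Because there's exactly one group, `findall` drops the full match and keeps group 1 from each hit.

['nrq', 'nrq', 'pg']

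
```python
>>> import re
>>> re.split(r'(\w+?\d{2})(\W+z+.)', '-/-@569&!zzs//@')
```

['-/-@', '569', '&!zzs', '//@']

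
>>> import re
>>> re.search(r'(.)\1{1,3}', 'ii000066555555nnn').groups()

('i',)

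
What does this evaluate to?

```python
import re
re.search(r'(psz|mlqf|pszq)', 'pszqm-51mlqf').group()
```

'psz'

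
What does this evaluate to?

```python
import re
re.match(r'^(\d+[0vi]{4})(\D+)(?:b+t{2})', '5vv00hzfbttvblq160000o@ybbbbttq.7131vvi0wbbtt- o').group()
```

'5vv00hzfbtt'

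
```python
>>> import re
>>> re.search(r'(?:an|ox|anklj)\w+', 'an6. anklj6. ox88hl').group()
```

'an6'

`re.search` tries every starting position until one works.
The match spans [0:3] → 'an6'.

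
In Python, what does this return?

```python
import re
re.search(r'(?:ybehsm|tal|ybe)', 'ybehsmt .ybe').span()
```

Alternation isn't longest-match — the leftmost alternative that fits at this position is chosen.
The match spans [0:6] → 'ybehsm'.

(0, 6)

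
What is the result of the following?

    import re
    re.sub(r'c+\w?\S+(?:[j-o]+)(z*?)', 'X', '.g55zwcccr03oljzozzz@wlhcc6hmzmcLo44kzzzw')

The pattern matches one or more of a literal 'c', then optionally a word character, then one or more of a non-whitespace character; then one or more of a character in [j-o] (non-capturing group); then zero or more of a literal 'z' (lazy) (captured).
The `?` after the quantifier makes it lazy — it takes as little as possible before letting the rest of the pattern try.
Matches: at [6:37] → 'cccr03oljzozzz@wlhcc6hmzmcLo44k'.
Every occurrence is swapped for 'X'.

'.g55zwXzzzw'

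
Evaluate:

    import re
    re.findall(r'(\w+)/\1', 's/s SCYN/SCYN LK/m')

The backreference `\1` re-matches whatever the first group consumed, character for character.
Matches: at [0:3] match 's/s', group 1 = 's'; at [4:13] match 'SCYN/SCYN', group 1 = 'SCYN'.
`findall` collects group 1 from each match (2 total).

['s', 'SCYN']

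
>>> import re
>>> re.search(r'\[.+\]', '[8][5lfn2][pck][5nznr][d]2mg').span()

(0, 25)

Unlike `match`, `search` isn't anchored — it looks for the pattern anywhere in the string.
The match spans [0:25] → '[8][5lfn2][pck][5nznr][d]'.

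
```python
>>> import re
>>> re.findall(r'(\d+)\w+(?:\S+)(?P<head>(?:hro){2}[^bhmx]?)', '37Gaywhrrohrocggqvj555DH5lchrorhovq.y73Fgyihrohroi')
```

The pattern matches one or more of a digit (captured); then one or more of a word character; then one or more of a non-whitespace character (non-capturing group); then the literal 'hro' repeated 2 times, then optionally any character except [bhmx] (captured as 'head').
Walking the string: at [0:50] match '37Gaywhrrohrocggqvj555DH5lchrorhovq.y73Fgyihrohroi', groups = ('37', 'hrohroi').
2 groups means the one result is a tuple of 2 captured strings — 1 here.

[('37', 'hrohroi')]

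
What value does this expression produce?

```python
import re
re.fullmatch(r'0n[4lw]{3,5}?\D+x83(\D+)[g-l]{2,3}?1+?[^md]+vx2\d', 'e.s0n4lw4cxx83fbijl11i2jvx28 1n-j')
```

The pattern matches the literal '0n', then 3 to 5 of one of [4lw] (lazy); then one or more of a non-digit, then the literal 'x83'; then one or more of a non-digit (captured); then 2 to 3 of a character in [g-l] (lazy), then one or more of the literal '1' (lazy); then one or more of any character except [md], then the literal 'vx2', then a digit.
`fullmatch` succeeds only if the pattern covers the string from start to end.
Here there's no way to consume every character, so the call returns None.

None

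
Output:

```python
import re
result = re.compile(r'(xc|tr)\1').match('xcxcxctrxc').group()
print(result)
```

xcxc

A backreference is literal: `\1` must see the identical characters the first group matched.
With `match`, the pattern is implicitly anchored at the beginning.
The match spans [0:4] → 'xcxc'.
Captured: group 1 = 'xc'.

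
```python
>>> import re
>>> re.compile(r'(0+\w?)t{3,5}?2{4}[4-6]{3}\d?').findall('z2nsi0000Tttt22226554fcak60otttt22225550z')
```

This matches one or more of the literal '0', then optionally a word character (captured); then 3 to 5 of the literal 't' (lazy), then exactly 4 of a literal '2', then exactly 3 of a character in [4-6]; then optionally a digit.
With a single group, `findall` returns only what that group captured — 2 items.

['0000T', '0o']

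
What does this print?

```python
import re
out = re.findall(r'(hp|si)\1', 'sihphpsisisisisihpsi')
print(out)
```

['hp', 'si', 'si']

A backreference is literal: `\1` must see the identical characters the first group matched.
Scanning left to right: at [2:6] match 'hphp', group 1 = 'hp'; at [6:10] match 'sisi', group 1 = 'si'; at [10:14] match 'sisi', group 1 = 'si'.
`findall` collects group 1 from each match (3 total).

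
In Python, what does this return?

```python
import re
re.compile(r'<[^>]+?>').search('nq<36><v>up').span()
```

The match spans [2:6] → '<36>'.

(2, 6)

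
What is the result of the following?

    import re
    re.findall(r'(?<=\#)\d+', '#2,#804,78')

['2', '804']

Lookahead/lookbehind check context without consuming it, so the matched span excludes the asserted characters.
No capturing groups, so `findall` returns the 2 full match strings.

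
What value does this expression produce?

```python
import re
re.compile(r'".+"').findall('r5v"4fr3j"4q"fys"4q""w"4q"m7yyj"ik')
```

['"4fr3j"4q"fys"4q""w"4q"m7yyj"']

Scanning left to right: at [3:32] → '"4fr3j"4q"fys"4q""w"4q"m7yyj"'.
No capturing groups, so `findall` returns the 1 full match string.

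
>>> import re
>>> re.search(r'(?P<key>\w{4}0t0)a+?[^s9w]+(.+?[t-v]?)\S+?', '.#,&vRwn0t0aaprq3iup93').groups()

('vRwn0t0', '9')

The match spans [4:22] → 'vRwn0t0aaprq3iup93'.
Captured: group 1 = 'vRwn0t0', group 2 = '9'.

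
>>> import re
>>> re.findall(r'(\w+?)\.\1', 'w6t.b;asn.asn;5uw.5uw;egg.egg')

['asn', '5uw', 'egg']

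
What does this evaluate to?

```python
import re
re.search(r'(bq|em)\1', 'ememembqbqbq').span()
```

After group 1 captures some text, `\1` only succeeds where that same text appears again.
Unlike `match`, `search` isn't anchored — it looks for the pattern anywhere in the string.
The match spans [0:4] → 'emem'.
Captured: group 1 = 'em'.

(0, 4)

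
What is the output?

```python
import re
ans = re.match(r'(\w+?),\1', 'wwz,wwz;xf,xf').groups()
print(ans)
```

('wwz',)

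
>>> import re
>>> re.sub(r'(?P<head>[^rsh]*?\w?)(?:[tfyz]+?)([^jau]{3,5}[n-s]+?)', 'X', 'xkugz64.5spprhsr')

'Xprhsr'

The pattern matches zero or more of any character except [rsh] (lazy), then optionally a word character (captured as 'head'); then one or more of one of [tfyz] (lazy) (non-capturing group); then 3 to 5 of any character except [jau], then one or more of a character in [n-s] (lazy) (captured).
Matches: at [0:11] → 'xkugz64.5sp'.
Each match is replaced by 'X'.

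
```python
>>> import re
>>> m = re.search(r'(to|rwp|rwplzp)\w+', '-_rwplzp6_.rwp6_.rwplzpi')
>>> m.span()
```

Unlike `match`, `search` isn't anchored — it looks for the pattern anywhere in the string.
The match spans [2:10] → 'rwplzp6_'.
Captured: group 1 = 'rwp'.

(2, 10)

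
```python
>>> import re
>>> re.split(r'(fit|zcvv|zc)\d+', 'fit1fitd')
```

Matches to split on: at [0:4] → 'fit1'.
The group in the pattern means `split` returns the separators' captures alongside the pieces.

['', 'fit', 'fitd']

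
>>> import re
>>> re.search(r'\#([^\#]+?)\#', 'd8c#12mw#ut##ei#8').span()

The match spans [3:9] → '#12mw#'.

(3, 9)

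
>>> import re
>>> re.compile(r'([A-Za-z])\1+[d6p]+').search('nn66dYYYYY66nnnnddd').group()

'nn66d'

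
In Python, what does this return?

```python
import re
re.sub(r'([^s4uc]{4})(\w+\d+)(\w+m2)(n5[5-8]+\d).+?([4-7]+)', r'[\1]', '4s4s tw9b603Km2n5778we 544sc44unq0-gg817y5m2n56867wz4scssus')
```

'4s4s[ tw9]sc44u[nq0-]scssus'

A `+?`/`*?`/`{m,n}?` starts at its minimum and grows only as far as needed for what follows to match.
The replacement refers to a captured group, so each match is rewritten using its own captured text.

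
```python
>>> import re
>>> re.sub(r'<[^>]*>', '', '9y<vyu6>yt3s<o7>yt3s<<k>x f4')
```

Matches: at [2:8] → '<vyu6>'; at [12:16] → '<o7>'; at [20:24] → '<<k>'.
Every occurrence is swapped for ''.

'9yyt3syt3sx f4'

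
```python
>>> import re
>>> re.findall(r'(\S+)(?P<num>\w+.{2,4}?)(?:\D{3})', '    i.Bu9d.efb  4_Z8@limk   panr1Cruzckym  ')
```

Pattern: one or more of a non-whitespace character (captured); then one or more of a word character, then 2 to 4 of any character (lazy) (captured as 'num'); then exactly 3 of a non-digit (non-capturing group).
`findall` packs the 2 group values into a tuple for every match.

[('i.Bu9', 'd.e'), ('4_Z8@lim', 'k  '), ('nr1Cruz', 'cky')]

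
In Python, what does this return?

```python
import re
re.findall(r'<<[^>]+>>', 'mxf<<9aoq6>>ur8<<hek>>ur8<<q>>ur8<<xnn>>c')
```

Matches: at [3:12] → '<<9aoq6>>'; at [15:22] → '<<hek>>'; at [25:30] → '<<q>>'; at [33:40] → '<<xnn>>'.
Since nothing is captured, `findall` lists the 4 matched substrings directly.

['<<9aoq6>>', '<<hek>>', '<<q>>', '<<xnn>>']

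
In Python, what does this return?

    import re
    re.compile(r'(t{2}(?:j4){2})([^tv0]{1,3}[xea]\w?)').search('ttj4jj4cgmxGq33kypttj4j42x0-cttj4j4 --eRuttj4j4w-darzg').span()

(18, 27)

This matches exactly 2 of the literal 't', then the literal 'j4' repeated 2 times (captured); then 1 to 3 of any character except [tv0], then one of [xea], then optionally a word character (captured).
`re.search` tries every starting position until one works.
The match spans [18:27] → 'ttj4j42x0'.
Captured: group 1 = 'ttj4j4', group 2 = '2x0'.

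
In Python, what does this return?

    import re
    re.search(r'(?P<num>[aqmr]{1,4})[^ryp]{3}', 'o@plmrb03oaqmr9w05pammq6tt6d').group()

'mrb03'

Pattern: 1 to 4 of one of [aqmr] (captured as 'num'); then exactly 3 of any character except [ryp].
The match spans [4:9] → 'mrb03'.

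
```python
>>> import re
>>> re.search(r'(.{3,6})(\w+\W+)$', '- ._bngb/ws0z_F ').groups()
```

('_bngb/', 'ws0z_F ')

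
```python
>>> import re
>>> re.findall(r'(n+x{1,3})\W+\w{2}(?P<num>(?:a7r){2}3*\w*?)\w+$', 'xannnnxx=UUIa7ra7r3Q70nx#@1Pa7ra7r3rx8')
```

The pattern matches one or more of a literal 'n', then 1 to 3 of a literal 'x' (captured); then one or more of a non-word character, then exactly 2 of a word character; then the literal 'a7r' repeated 2 times, then zero or more of the literal '3', then zero or more of a word character (lazy) (captured as 'num'); then one or more of a word character; then anchored at the end.
Lazy quantifiers expand one character at a time until the remainder of the pattern can match.
Walking the string: at [22:38] match 'nx#@1Pa7ra7r3rx8', groups = ('nx', 'a7ra7r3').
Multiple groups make `findall` return tuples — one 2-tuple for the one match.

[('nx', 'a7ra7r3')]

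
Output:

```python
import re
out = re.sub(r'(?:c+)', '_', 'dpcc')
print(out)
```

Every occurrence is swapped for '_'.

dp_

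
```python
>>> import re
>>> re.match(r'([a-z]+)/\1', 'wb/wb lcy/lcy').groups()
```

The match spans [0:5] → 'wb/wb'.
Captured: group 1 = 'wb'.

('wb',)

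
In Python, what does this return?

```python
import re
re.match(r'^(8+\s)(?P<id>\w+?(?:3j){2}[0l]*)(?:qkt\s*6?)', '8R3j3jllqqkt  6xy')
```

The pattern matches anchored at the start of the string; then one or more of the literal '8', then whitespace (captured); then one or more of a word character (lazy), then the literal '3j' repeated 2 times, then zero or more of one of [0l] (captured as 'id'); then the literal 'qkt', then zero or more of whitespace, then optionally the literal '6' (non-capturing group).
`re.match` only tries the pattern at the start of the string.
Here position 0 doesn't satisfy it, so the call returns None.

None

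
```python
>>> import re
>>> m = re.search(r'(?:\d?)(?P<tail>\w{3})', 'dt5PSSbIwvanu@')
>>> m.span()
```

The match spans [0:3] → 'dt5'.

(0, 3)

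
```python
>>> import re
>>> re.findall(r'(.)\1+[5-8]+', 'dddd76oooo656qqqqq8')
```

['d', 'o', 'q']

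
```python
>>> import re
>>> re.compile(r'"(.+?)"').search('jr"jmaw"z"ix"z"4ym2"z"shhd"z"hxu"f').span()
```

(2, 8)

Because the quantifier is non-greedy, it stops expanding at the earliest point where the rest of the pattern can succeed.
`search` walks the string left to right and returns the first match it finds.
The match spans [2:8] → '"jmaw"'.
Captured: group 1 = 'jmaw'.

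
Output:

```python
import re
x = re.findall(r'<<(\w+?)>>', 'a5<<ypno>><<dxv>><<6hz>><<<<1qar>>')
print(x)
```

Matches: at [2:10] match '<<ypno>>', group 1 = 'ypno'; at [10:17] match '<<dxv>>', group 1 = 'dxv'; at [17:24] match '<<6hz>>', group 1 = '6hz'; at [26:34] match '<<1qar>>', group 1 = '1qar'.
One capturing group, so `findall` returns just the captured substring from each match — 4 in all.

['ypno', 'dxv', '6hz', '1qar']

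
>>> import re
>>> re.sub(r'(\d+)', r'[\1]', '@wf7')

'@wf[7]'

Pattern: one or more of a digit (captured).
Matches: at [3:4] → '7'.
The replacement refers to a captured group, so each match is rewritten using its own captured text.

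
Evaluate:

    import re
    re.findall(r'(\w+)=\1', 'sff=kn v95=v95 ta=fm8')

['v95']

A backreference is literal: `\1` must see the identical characters the first group matched.
Because there's exactly one group, `findall` drops the full match and keeps group 1 from the one hit.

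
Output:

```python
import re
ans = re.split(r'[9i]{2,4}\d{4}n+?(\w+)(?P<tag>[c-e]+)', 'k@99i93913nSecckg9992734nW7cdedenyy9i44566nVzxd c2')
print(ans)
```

With a capturing group present, the delimiter's captured portion is kept in the result list.

['k@', 'Secckg9992734nW7cdedenyy9i44566nVzx', 'd', ' c2']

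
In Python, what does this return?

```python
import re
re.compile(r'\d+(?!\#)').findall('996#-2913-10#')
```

['99', '2913', '1']

The negative lookahead/lookbehind blocks any match where the forbidden context is present.
Walking the string: at [0:2] → '99'; at [5:9] → '2913'; at [10:11] → '1'.
No capturing groups, so `findall` returns the 3 full match strings.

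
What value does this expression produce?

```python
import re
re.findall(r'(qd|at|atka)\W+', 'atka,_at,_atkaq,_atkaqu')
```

['atka', 'at']

Scanning left to right: at [0:5] match 'atka,', group 1 = 'atka'; at [6:9] match 'at,', group 1 = 'at'.
With a single group, `findall` returns only what that group captured — 2 items.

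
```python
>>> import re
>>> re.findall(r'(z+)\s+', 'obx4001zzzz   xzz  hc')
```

['zzzz', 'zz']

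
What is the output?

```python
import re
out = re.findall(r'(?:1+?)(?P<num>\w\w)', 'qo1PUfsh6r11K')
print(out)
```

['PU', '1K']

With a single group, `findall` returns only what that group captured — 2 items.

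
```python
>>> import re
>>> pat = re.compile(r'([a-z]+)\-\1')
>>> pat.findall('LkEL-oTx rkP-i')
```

[]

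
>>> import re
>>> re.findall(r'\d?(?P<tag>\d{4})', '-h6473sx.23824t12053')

['6473', '3824', '2053']

Pattern: optionally a digit; then exactly 4 of a digit (captured as 'tag').
Scanning left to right: at [2:6] match '6473', group 1 = '6473'; at [9:14] match '23824', group 1 = '3824'; at [15:20] match '12053', group 1 = '2053'.
`findall` collects group 1 from each match (3 total).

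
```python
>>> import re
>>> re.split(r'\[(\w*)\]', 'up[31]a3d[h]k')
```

With a capturing group present, the delimiter's captured portion is kept in the result list.

['up', '31', 'a3d', 'h', 'k']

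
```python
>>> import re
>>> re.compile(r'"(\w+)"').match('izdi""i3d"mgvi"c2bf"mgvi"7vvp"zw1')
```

`match` is anchored at position 0; if the pattern doesn't fit there, it returns None.
Here the string doesn't start with a match, so the call returns None.

None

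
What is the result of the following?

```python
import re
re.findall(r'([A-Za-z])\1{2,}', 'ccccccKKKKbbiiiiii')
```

The backreference `\1` re-matches whatever the first group consumed, character for character.
Scanning left to right: at [0:6] match 'cccccc', group 1 = 'c'; at [6:10] match 'KKKK', group 1 = 'K'; at [12:18] match 'iiiiii', group 1 = 'i'.
Because there's exactly one group, `findall` drops the full match and keeps group 1 from each hit.

['c', 'K', 'i']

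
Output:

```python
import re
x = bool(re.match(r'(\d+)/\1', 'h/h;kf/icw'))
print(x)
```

False

With `match`, the pattern is implicitly anchored at the beginning.
Here the string doesn't start with a match, so the call returns None, and `bool(None)` is False.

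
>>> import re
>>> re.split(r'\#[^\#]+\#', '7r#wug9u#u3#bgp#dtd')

Matches to split on: at [2:9] → '#wug9u#'; at [11:16] → '#bgp#'.
Splitting on the pattern gives 3 pieces.

['7r', 'u3', 'dtd']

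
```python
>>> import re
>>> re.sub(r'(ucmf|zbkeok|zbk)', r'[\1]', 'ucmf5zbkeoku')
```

'[ucmf]5[zbkeok]u'

Alternation tries branches left to right and keeps the first one that lets the overall match succeed at that position.
Matches: at [0:4] → 'ucmf'; at [5:11] → 'zbkeok'.
Each match is replaced using the text its own group 1 captured.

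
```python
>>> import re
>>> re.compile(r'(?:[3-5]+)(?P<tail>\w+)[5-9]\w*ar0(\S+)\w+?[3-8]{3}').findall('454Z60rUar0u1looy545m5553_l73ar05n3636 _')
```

Pattern: one or more of a character in [3-5] (non-capturing group); then one or more of a word character (captured as 'tail'); then a character in [5-9], then zero or more of a word character, then the literal 'ar0'; then one or more of a non-whitespace character (captured); then one or more of a word character (lazy); then exactly 3 of a character in [3-8].
Matches: at [0:38] match '454Z60rUar0u1looy545m5553_l73ar05n3636', groups = ('Z60rUar0u1looy545m5553_l', '5n').
Multiple groups make `findall` return tuples — one 2-tuple for the one match.

[('Z60rUar0u1looy545m5553_l', '5n')]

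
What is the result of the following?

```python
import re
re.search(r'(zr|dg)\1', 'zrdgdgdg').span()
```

(2, 6)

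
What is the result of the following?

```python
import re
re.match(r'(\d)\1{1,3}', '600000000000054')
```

With `match`, the pattern is implicitly anchored at the beginning.
Here the pattern fails at index 0, so the call returns None.

None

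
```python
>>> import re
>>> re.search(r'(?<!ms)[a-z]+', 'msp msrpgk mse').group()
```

'msp'

The negative lookahead/lookbehind blocks any match where the forbidden context is present.
`re.search` tries every starting position until one works.
The match spans [0:3] → 'msp'.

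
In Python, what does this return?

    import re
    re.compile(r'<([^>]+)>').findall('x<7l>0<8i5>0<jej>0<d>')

Walking the string: at [1:5] match '<7l>', group 1 = '7l'; at [6:11] match '<8i5>', group 1 = '8i5'; at [12:17] match '<jej>', group 1 = 'jej'; at [18:21] match '<d>', group 1 = 'd'.
`findall` collects group 1 from each match (4 total).

['7l', '8i5', 'jej', 'd']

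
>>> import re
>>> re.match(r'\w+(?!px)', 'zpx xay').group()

'zpx'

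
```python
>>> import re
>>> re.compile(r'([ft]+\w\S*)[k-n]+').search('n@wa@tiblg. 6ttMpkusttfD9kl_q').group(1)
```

'tib'

Pattern: one or more of one of [ft], then a word character, then zero or more of a non-whitespace character (captured); then one or more of a character in [k-n].
`search` walks the string left to right and returns the first match it finds.
The match spans [5:9] → 'tibl'.
Captured: group 1 = 'tib'.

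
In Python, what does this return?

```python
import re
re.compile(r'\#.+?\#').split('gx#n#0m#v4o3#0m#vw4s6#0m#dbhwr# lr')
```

A non-greedy quantifier consumes as few characters as it can — just enough that the remainder of the pattern still matches from where it stops; whatever follows it matches normally.
The string is cut at each match, leaving 5 pieces.

['gx', '0m', '0m', '0m', ' lr']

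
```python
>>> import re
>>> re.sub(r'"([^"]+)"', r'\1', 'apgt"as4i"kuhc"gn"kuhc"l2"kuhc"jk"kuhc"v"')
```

'apgtas4ikuhcgnkuhcl2kuhcjkkuhcv'

Matches: at [4:10] → '"as4i"'; at [14:18] → '"gn"'; at [22:26] → '"l2"'; at [30:34] → '"jk"'; at [38:41] → '"v"'.
The replacement refers to a captured group, so each match is rewritten using its own captured text.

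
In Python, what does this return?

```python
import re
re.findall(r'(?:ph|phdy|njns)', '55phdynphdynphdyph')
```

['ph', 'ph', 'ph', 'ph']

Alternation isn't longest-match — the leftmost alternative that fits at this position is chosen.
Walking the string: at [2:4] → 'ph'; at [7:9] → 'ph'; at [12:14] → 'ph'; at [16:18] → 'ph'.
Since nothing is captured, `findall` lists the 4 matched substrings directly.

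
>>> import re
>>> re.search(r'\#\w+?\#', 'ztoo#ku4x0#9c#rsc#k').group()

'#ku4x0#'

`search` walks the string left to right and returns the first match it finds.
The match spans [4:11] → '#ku4x0#'.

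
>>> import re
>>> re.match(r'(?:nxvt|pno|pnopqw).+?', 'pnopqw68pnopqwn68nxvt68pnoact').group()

`re.match` won't scan ahead — the pattern has to work from the very first character.
The match spans [0:4] → 'pnop'.

'pnop'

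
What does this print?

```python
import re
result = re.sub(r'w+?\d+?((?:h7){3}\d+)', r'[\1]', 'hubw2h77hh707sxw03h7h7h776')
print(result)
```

The replacement refers to a captured group, so each match is rewritten using its own captured text.

hubw2h77hh707sx[h7h7h776]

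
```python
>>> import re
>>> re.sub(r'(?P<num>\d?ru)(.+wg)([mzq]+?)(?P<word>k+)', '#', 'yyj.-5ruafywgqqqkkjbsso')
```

'yyj.-#jbsso'

This matches optionally a digit, then the literal 'ru' (captured as 'num'); then one or more of any character, then the literal 'wg' (captured); then one or more of one of [mzq] (lazy) (captured); then one or more of a literal 'k' (captured as 'word').
Matches: at [5:18] → '5ruafywgqqqkk'.
`sub` substitutes '#' at each match site.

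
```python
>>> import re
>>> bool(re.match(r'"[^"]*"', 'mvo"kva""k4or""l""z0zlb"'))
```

False

`match` is anchored at position 0; if the pattern doesn't fit there, it returns None.
Here the string doesn't start with a match, so the call returns None, and `bool(None)` is False.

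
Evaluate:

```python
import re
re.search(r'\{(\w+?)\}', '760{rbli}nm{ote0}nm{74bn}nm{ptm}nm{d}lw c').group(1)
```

'rbli'

`re.search` scans for the first position where the pattern succeeds.
The match spans [3:9] → '{rbli}'.
Captured: group 1 = 'rbli'.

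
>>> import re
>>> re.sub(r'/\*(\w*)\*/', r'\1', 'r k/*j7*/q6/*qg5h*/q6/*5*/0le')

'r kj7q6qg5hq650le'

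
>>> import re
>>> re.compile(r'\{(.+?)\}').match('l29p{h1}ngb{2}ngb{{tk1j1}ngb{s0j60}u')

None

With `match`, the pattern is implicitly anchored at the beginning.
Here the pattern fails at index 0, so the call returns None.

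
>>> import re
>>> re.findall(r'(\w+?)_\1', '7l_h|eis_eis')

`\1` has to match the exact text group 1 already captured.
Walking the string: at [5:12] match 'eis_eis', group 1 = 'eis'.
One capturing group, so `findall` returns just the captured substring from the one match — 1 in all.

['eis']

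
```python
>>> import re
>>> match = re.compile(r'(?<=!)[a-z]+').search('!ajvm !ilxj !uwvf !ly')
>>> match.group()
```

'ajvm'

Lookahead/lookbehind check context without consuming it, so the matched span excludes the asserted characters.
The match spans [1:5] → 'ajvm'.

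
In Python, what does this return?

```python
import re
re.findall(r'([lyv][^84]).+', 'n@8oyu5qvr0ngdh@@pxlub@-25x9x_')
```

The pattern matches one of [lyv], then any character except [84] (captured); then one or more of any character.
Matches: at [4:30] match 'yu5qvr0ngdh@@pxlub@-25x9x_', group 1 = 'yu'.
With a single group, `findall` returns only what that group captured — 1 item.

['yu']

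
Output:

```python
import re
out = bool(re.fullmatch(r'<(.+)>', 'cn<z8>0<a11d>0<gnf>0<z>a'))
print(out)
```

False

For `fullmatch`, every character of the input must be accounted for by the pattern.
Here the pattern can't cover the whole string, so the call returns None, and `bool(None)` is False.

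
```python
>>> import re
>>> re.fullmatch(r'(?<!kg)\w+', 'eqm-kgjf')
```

`(?!…)`/`(?<!…)` only lets a position through if the neighbouring text does NOT match; no characters are consumed.
`re.fullmatch` is like wrapping the pattern in `^…$` (in single-line mode).
Here there's no way to consume every character, so the call returns None.

None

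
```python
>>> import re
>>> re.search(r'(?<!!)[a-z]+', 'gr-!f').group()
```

The negative lookaround is zero-width — it rules out positions where the adjacent text would match, without consuming anything.
The match spans [0:2] → 'gr'.

'gr'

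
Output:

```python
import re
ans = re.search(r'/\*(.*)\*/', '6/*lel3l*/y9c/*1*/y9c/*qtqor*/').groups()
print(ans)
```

`search` walks the string left to right and returns the first match it finds.
The match spans [1:30] → '/*lel3l*/y9c/*1*/y9c/*qtqor*/'.
Captured: group 1 = 'lel3l*/y9c/*1*/y9c/*qtqor'.

('lel3l*/y9c/*1*/y9c/*qtqor',)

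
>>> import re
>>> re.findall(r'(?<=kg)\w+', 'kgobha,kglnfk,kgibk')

The `(?=…)`/`(?<=…)` assertion just peeks at neighbouring text; it doesn't advance the match position.
No capturing groups, so `findall` returns the 3 full match strings.

['obha', 'lnfk', 'ibk']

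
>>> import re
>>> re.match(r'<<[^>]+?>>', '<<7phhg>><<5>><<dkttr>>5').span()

(0, 9)

`re.match` won't scan ahead — the pattern has to work from the very first character.
The match spans [0:9] → '<<7phhg>>'.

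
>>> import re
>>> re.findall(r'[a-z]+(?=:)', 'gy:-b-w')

['gy']

Because the assertion is zero-width, the text it checks is not consumed and won't appear in the result.
Matches: at [0:2] → 'gy'.
Since nothing is captured, `findall` lists the 1 matched substring directly.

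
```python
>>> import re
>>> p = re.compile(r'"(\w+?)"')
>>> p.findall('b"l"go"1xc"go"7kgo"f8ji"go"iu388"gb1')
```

One capturing group, so `findall` returns just the captured substring from each match — 4 in all.

['l', '1xc', '7kgo', 'go']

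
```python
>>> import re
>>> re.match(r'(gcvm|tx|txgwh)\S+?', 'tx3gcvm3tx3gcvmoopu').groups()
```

With `match`, the pattern is implicitly anchored at the beginning.
The match spans [0:3] → 'tx3'.
Captured: group 1 = 'tx'.

('tx',)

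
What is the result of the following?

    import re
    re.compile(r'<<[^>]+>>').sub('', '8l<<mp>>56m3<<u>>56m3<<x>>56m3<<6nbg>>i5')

'8l56m356m356m3i5'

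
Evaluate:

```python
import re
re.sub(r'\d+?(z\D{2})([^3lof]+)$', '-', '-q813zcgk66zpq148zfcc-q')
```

'-q813zcgk66zpq-'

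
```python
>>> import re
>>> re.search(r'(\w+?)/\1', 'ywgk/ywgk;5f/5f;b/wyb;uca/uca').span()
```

(0, 9)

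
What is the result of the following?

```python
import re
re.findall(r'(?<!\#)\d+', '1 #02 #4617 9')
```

The negative lookahead/lookbehind blocks any match where the forbidden context is present.
Scanning left to right: at [0:1] → '1'; at [4:5] → '2'; at [8:11] → '617'; at [12:13] → '9'.
`findall` yields the raw match text (4 of them) because the pattern has no groups.

['1', '2', '617', '9']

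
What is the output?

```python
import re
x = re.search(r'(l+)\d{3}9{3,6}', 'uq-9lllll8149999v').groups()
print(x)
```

('lllll',)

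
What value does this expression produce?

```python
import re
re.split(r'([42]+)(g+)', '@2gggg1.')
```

['@', '2', 'gggg', '1.']

Pattern: one or more of one of [42] (captured); then one or more of a literal 'g' (captured).
Matches to split on: at [1:6] → '2gggg'.
With a capturing group present, the delimiter's captured portion is kept in the result list.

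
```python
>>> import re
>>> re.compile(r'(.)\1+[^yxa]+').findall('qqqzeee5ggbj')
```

A backreference is literal: `\1` must see the identical characters the first group matched.
One capturing group, so `findall` returns just the captured substring from the one match — 1 in all.

['q']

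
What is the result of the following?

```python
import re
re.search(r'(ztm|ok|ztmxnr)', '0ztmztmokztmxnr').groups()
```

('ztm',)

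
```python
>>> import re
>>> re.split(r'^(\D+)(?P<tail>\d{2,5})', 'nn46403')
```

This matches anchored at the start of the string; then one or more of a non-digit (captured); then 2 to 5 of a digit (captured as 'tail').
`re.split` interleaves the captured-group text with the surrounding fragments.

['', 'nn', '46403', '']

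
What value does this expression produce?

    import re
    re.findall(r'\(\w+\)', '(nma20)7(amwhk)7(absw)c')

['(nma20)', '(amwhk)', '(absw)']

With no groups in the pattern, `findall` gives back each whole match — 3 here.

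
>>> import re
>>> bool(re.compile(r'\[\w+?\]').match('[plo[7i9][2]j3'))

False

`re.match` won't scan ahead — the pattern has to work from the very first character.
Here the string doesn't start with a match, so the call returns None, and `bool(None)` is False.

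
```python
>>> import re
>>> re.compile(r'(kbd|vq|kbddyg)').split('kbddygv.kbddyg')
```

['', 'kbd', 'dygv.', 'kbd', 'dyg']

Alternation tries branches left to right and keeps the first one that lets the overall match succeed at that position.
The group in the pattern means `split` returns the separators' captures alongside the pieces.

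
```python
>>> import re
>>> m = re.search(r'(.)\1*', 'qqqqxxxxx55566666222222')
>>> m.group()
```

'qqqq'

The backreference `\1` re-matches whatever the first group consumed, character for character.
`re.search` tries every starting position until one works.
The match spans [0:4] → 'qqqq'.
Captured: group 1 = 'q'.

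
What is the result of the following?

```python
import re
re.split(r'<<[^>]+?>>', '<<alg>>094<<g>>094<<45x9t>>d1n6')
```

['', '094', '094', 'd1n6']

The string is cut at each match, leaving 4 pieces.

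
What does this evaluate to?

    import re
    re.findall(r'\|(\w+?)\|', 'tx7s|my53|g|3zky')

['my53']

Walking the string: at [4:10] match '|my53|', group 1 = 'my53'.
With a single group, `findall` returns only what that group captured — 1 item.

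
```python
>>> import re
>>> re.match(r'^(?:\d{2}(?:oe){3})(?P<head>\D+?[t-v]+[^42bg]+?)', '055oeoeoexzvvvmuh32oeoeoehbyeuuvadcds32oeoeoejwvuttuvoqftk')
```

None

This matches anchored at the start of the string; then exactly 2 of a digit, then the literal 'oe' repeated 3 times (non-capturing group); then one or more of a non-digit (lazy), then one or more of a character in [t-v], then one or more of any character except [42bg] (lazy) (captured as 'head').
With `match`, the pattern is implicitly anchored at the beginning.
Here position 0 doesn't satisfy it, so the call returns None.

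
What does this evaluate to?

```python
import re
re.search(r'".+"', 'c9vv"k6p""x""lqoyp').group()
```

'"k6p""x""'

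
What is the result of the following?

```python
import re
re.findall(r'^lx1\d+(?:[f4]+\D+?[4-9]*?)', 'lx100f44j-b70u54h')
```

Pattern: anchored at the start of the string; then the literal 'lx1', then one or more of a digit; then one or more of one of [f4], then one or more of a non-digit (lazy), then zero or more of a character in [4-9] (lazy) (non-capturing group).
Because the quantifier is non-greedy, it stops expanding at the earliest point where the rest of the pattern can succeed.
Matches: at [0:9] → 'lx100f44j'.
Since nothing is captured, `findall` lists the 1 matched substring directly.

['lx100f44j']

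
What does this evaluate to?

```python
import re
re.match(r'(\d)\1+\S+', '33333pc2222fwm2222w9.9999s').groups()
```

The match spans [0:26] → '33333pc2222fwm2222w9.9999s'.
Captured: group 1 = '3'.

('3',)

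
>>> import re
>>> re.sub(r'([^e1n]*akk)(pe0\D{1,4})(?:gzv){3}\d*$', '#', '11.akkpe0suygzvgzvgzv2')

'11#'

Pattern: zero or more of any character except [e1n], then the literal 'akk' (captured); then the literal 'pe0', then 1 to 4 of a non-digit (captured); then the literal 'gzv' repeated 3 times, then zero or more of a digit; then anchored at the end.
`sub` substitutes '#' at each match site.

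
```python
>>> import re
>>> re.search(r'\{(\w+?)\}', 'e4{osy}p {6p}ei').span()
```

`re.search` tries every starting position until one works.
The match spans [2:7] → '{osy}'.
Captured: group 1 = 'osy'.

(2, 7)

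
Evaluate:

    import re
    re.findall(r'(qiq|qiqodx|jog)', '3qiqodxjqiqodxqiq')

['qiq', 'qiq', 'qiq']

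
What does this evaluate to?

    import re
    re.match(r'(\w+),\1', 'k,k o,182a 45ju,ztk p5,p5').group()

`match` is anchored at position 0; if the pattern doesn't fit there, it returns None.
The match spans [0:3] → 'k,k'.

'k,k'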